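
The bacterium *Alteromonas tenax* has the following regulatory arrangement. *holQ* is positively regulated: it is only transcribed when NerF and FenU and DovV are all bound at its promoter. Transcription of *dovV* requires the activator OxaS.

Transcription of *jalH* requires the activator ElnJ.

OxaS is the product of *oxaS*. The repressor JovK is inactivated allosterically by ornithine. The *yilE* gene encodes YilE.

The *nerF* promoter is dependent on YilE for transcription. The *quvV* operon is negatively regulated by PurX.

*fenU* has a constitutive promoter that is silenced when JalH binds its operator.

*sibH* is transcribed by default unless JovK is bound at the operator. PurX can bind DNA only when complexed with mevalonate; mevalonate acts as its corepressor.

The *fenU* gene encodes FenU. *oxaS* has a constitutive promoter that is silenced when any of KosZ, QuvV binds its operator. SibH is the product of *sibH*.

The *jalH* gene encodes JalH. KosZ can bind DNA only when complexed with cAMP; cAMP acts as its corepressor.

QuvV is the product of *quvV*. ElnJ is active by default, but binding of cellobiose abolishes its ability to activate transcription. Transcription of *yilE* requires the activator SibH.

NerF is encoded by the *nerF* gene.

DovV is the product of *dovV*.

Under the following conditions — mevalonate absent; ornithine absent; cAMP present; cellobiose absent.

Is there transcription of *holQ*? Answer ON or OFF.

Ornithine is absent, so JovK is active.
With repressor JovK bound, *sibH* is not transcribed.
So SibH is not produced.
Required activator SibH is absent, so *yilE* is not transcribed.
So YilE is not produced.
Required activator YilE is absent, so *nerF* is not transcribed.
So NerF is not produced.
Cellobiose is absent, so ElnJ is active.
No repressor is bound and ElnJ is active, so *jalH* is transcribed.
So JalH is produced and active.
With repressor JalH bound, *fenU* is not transcribed.
So FenU is not produced.
cAMP is present, so KosZ is active.
Mevalonate is absent, so PurX is inactive.
With no repressor bound, *quvV* is transcribed.
So QuvV is produced and active.
With repressor KosZ bound, *oxaS* is not transcribed.
So OxaS is not produced.
Required activator OxaS is absent, so *dovV* is not transcribed.
So DovV is not produced.
Required activator NerF is absent, so *holQ* is not transcribed.

OFF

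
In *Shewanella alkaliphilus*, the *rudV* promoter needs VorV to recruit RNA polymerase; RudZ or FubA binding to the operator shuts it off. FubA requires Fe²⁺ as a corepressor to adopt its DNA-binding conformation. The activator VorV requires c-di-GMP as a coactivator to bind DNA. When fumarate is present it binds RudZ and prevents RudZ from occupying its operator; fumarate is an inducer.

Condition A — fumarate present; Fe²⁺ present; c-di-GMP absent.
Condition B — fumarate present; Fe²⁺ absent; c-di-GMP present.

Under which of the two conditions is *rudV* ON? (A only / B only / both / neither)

B only

Condition A:
Fumarate is present, so RudZ is inactive.
Fe²⁺ is present, so FubA is active.
c-di-GMP is absent, so VorV is inactive.
With repressor FubA bound, *rudV* is not transcribed.
→ *rudV* is OFF in A.
Condition B:
Fumarate is present, so RudZ is inactive.
Fe²⁺ is absent, so FubA is inactive.
c-di-GMP is present, so VorV is active.
No repressor is bound and VorV is active, so *rudV* is transcribed.
→ *rudV* is ON in B.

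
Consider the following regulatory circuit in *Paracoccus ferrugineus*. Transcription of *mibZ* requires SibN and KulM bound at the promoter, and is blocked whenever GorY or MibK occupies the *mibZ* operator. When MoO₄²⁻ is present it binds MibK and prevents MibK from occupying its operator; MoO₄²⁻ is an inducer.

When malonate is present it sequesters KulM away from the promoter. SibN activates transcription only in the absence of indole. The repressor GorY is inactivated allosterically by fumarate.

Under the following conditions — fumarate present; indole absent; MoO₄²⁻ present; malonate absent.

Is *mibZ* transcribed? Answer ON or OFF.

ON

Fumarate is present, so GorY is inactive.
Indole is absent, so SibN is active.
Malonate is absent, so KulM is active.
MoO₄²⁻ is present, so MibK is inactive.
No repressor is bound and SibN and KulM are active, so *mibZ* is transcribed.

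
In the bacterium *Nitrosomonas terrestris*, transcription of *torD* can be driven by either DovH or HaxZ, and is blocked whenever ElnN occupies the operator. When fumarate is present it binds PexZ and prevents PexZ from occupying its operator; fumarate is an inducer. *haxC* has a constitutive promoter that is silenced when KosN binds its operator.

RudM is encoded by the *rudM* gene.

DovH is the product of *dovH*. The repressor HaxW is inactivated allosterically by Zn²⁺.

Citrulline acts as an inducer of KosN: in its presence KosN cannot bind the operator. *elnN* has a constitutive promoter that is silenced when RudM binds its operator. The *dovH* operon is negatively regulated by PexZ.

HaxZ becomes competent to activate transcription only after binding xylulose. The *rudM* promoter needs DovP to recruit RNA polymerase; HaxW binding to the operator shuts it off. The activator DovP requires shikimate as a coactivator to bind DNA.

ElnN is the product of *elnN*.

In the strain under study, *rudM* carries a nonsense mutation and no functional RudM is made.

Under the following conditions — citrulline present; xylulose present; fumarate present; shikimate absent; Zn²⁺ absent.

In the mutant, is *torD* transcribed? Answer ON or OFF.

RudM is non-functional in this strain, so it has no effect.
With no repressor bound, *elnN* is transcribed.
So ElnN is produced and active.
Fumarate is present, so PexZ is inactive.
With no repressor bound, *dovH* is transcribed.
So DovH is produced and active.
Xylulose is present, so HaxZ is active.
With repressor ElnN bound, *torD* is not transcribed.

OFF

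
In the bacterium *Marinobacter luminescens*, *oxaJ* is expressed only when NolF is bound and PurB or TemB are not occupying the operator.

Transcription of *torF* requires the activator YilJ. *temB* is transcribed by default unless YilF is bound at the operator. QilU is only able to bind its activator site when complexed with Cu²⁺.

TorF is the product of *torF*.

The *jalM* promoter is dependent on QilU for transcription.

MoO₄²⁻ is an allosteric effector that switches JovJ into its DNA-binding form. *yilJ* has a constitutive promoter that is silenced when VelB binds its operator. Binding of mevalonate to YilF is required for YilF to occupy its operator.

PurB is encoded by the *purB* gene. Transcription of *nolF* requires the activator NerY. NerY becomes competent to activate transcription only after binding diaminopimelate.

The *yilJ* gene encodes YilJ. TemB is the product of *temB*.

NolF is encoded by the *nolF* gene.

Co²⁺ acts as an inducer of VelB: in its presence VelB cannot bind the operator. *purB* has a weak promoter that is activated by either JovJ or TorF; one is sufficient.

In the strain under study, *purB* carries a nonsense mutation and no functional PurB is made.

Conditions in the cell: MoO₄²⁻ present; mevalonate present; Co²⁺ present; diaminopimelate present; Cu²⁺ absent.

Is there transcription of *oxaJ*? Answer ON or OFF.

PurB is non-functional in this strain, so it has no effect.
Diaminopimelate is present, so NerY is active.
No repressor is bound and NerY is active, so *nolF* is transcribed.
So NolF is produced and active.
Mevalonate is present, so YilF is active.
With repressor YilF bound, *temB* is not transcribed.
So TemB is not produced.
No repressor is bound and NolF is active, so *oxaJ* is transcribed.

ON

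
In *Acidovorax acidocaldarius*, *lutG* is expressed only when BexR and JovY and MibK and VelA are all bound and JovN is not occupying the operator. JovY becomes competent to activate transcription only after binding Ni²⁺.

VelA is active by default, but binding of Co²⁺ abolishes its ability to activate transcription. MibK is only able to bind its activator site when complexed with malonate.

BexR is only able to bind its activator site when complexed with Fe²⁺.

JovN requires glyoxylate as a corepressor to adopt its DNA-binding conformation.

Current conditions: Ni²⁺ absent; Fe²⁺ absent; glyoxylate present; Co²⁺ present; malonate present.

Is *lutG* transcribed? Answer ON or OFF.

Fe²⁺ is absent, so BexR is inactive.
Glyoxylate is present, so JovN is active.
Ni²⁺ is absent, so JovY is inactive.
Malonate is present, so MibK is active.
Co²⁺ is present, so VelA is inactive.
With repressor JovN bound, *lutG* is not transcribed.

OFF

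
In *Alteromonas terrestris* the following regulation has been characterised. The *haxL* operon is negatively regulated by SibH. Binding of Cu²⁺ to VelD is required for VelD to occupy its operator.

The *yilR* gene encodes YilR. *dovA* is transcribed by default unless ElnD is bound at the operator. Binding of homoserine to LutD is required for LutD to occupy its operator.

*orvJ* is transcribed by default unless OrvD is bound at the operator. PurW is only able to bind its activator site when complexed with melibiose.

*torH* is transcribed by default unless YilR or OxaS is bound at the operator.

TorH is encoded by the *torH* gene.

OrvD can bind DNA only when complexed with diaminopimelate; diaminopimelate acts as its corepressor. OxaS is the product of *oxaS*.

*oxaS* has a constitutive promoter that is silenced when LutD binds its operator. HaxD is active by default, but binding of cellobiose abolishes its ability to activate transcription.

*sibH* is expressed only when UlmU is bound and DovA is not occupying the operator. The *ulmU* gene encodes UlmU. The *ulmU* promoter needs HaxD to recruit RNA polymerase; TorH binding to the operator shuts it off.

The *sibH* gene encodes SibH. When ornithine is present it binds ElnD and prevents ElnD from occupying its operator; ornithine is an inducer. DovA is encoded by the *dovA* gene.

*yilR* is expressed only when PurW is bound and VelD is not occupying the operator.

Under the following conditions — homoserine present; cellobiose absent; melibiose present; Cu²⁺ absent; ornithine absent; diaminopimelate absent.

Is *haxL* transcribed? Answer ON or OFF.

Cu²⁺ is absent, so VelD is inactive.
Melibiose is present, so PurW is active.
No repressor is bound and PurW is active, so *yilR* is transcribed.
So YilR is produced and active.
Homoserine is present, so LutD is active.
With repressor LutD bound, *oxaS* is not transcribed.
So OxaS is not produced.
With repressor YilR bound, *torH* is not transcribed.
So TorH is not produced.
Cellobiose is absent, so HaxD is active.
No repressor is bound and HaxD is active, so *ulmU* is transcribed.
So UlmU is produced and active.
Ornithine is absent, so ElnD is active.
With repressor ElnD bound, *dovA* is not transcribed.
So DovA is not produced.
No repressor is bound and UlmU is active, so *sibH* is transcribed.
So SibH is produced and active.
With repressor SibH bound, *haxL* is not transcribed.

OFF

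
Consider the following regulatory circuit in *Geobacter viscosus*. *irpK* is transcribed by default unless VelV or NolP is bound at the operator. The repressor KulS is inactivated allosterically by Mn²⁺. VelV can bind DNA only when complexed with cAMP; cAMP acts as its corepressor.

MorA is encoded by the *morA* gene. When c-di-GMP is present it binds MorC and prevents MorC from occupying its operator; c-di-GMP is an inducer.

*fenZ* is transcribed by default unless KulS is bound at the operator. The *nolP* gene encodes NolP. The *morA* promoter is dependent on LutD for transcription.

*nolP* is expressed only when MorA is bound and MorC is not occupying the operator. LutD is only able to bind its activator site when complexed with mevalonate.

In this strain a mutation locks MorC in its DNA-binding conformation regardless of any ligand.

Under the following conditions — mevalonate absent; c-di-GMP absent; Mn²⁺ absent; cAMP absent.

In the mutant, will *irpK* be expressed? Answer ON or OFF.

cAMP is absent, so VelV is inactive.
Mevalonate is absent, so LutD is inactive.
Required activator LutD is absent, so *morA* is not transcribed.
So MorA is not produced.
MorC is constitutively active in this strain.
With repressor MorC bound, *nolP* is not transcribed.
So NolP is not produced.
With no repressor bound, *irpK* is transcribed.

ON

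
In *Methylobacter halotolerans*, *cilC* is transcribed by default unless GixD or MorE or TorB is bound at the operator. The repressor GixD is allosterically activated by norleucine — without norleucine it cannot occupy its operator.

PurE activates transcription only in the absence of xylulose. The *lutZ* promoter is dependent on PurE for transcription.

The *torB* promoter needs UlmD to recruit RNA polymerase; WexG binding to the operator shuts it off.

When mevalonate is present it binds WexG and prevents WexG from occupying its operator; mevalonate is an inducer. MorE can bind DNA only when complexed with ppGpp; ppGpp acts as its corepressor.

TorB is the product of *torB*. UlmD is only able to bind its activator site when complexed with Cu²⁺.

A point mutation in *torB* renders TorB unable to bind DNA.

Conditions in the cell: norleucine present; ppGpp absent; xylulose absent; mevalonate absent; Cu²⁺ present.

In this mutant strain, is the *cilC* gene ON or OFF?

Norleucine is present, so GixD is active.
ppGpp is absent, so MorE is inactive.
TorB is non-functional in this strain, so it has no effect.
With repressor GixD bound, *cilC* is not transcribed.

OFF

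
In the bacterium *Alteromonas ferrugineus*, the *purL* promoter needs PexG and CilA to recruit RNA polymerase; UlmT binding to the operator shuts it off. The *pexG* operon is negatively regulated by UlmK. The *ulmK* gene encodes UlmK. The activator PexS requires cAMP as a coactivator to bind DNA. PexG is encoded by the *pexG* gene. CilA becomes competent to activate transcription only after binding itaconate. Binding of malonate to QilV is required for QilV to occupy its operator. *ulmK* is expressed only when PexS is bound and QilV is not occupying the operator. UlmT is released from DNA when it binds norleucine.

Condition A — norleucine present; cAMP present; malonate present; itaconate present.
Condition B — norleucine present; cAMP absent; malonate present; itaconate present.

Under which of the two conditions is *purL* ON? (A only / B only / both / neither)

both

Condition A:
Norleucine is present, so UlmT is inactive.
cAMP is present, so PexS is active.
Malonate is present, so QilV is active.
With repressor QilV bound, *ulmK* is not transcribed.
So UlmK is not produced.
With no repressor bound, *pexG* is transcribed.
So PexG is produced and active.
Itaconate is present, so CilA is active.
No repressor is bound and PexG and CilA are active, so *purL* is transcribed.
→ *purL* is ON in A.
Condition B:
Norleucine is present, so UlmT is inactive.
cAMP is absent, so PexS is inactive.
Malonate is present, so QilV is active.
With repressor QilV bound, *ulmK* is not transcribed.
So UlmK is not produced.
With no repressor bound, *pexG* is transcribed.
So PexG is produced and active.
Itaconate is present, so CilA is active.
No repressor is bound and PexG and CilA are active, so *purL* is transcribed.
→ *purL* is ON in B.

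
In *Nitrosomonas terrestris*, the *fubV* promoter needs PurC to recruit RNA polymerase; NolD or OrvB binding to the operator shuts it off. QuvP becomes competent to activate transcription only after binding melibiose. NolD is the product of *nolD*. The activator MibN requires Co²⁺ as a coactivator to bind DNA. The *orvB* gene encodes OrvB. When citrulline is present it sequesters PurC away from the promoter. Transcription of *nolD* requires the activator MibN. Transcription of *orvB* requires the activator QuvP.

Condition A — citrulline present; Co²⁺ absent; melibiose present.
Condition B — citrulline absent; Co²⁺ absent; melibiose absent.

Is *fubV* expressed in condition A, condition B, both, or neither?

Condition A:
Citrulline is present, so PurC is inactive.
Co²⁺ is absent, so MibN is inactive.
Required activator MibN is absent, so *nolD* is not transcribed.
So NolD is not produced.
Melibiose is present, so QuvP is active.
No repressor is bound and QuvP is active, so *orvB* is transcribed.
So OrvB is produced and active.
With repressor OrvB bound, *fubV* is not transcribed.
→ *fubV* is OFF in A.
Condition B:
Citrulline is absent, so PurC is active.
Co²⁺ is absent, so MibN is inactive.
Required activator MibN is absent, so *nolD* is not transcribed.
So NolD is not produced.
Melibiose is absent, so QuvP is inactive.
Required activator QuvP is absent, so *orvB* is not transcribed.
So OrvB is not produced.
No repressor is bound and PurC is active, so *fubV* is transcribed.
→ *fubV* is ON in B.

B only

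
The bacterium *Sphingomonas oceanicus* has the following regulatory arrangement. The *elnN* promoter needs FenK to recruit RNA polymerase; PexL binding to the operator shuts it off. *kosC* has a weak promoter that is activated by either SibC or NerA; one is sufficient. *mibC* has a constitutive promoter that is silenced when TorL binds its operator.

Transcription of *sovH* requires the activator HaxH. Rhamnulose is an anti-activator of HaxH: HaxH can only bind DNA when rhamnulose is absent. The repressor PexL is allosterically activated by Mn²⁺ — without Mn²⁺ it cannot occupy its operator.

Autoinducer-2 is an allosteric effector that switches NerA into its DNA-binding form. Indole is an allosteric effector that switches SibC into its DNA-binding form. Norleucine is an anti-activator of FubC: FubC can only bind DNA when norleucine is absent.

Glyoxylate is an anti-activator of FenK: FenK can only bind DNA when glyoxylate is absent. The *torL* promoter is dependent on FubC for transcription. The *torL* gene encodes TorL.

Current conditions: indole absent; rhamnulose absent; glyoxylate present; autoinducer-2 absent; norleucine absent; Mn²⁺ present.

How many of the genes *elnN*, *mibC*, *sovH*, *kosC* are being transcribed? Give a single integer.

Glyoxylate is present, so FenK is inactive.
Mn²⁺ is present, so PexL is active.
With repressor PexL bound, *elnN* is not transcribed.
→ *elnN* is OFF.
Norleucine is absent, so FubC is active.
No repressor is bound and FubC is active, so *torL* is transcribed.
So TorL is produced and active.
With repressor TorL bound, *mibC* is not transcribed.
→ *mibC* is OFF.
Rhamnulose is absent, so HaxH is active.
No repressor is bound and HaxH is active, so *sovH* is transcribed.
→ *sovH* is ON.
Indole is absent, so SibC is inactive.
Autoinducer-2 is absent, so NerA is inactive.
No activator is available at the *kosC* promoter, so *kosC* is not transcribed.
→ *kosC* is OFF.
1 of the 4 genes is transcribed.

1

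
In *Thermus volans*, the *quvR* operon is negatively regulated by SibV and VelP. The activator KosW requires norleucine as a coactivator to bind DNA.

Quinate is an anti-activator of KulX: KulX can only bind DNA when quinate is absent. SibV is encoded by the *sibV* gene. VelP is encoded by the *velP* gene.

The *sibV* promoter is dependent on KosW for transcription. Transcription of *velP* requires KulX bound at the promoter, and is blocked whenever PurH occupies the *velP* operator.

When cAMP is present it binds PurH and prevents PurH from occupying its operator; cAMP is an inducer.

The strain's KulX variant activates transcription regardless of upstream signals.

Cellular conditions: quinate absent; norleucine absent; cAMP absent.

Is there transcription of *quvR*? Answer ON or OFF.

ON

Norleucine is absent, so KosW is inactive.
Required activator KosW is absent, so *sibV* is not transcribed.
So SibV is not produced.
KulX is constitutively active in this strain.
cAMP is absent, so PurH is active.
With repressor PurH bound, *velP* is not transcribed.
So VelP is not produced.
With no repressor bound, *quvR* is transcribed.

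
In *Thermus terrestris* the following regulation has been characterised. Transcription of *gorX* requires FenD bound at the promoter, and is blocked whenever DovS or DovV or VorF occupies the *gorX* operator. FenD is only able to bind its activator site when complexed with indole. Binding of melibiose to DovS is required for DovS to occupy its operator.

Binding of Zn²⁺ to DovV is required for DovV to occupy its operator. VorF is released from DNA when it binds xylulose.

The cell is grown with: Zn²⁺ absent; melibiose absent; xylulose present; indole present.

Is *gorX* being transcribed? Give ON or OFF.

Melibiose is absent, so DovS is inactive.
Zn²⁺ is absent, so DovV is inactive.
Indole is present, so FenD is active.
Xylulose is present, so VorF is inactive.
No repressor is bound and FenD is active, so *gorX* is transcribed.

ON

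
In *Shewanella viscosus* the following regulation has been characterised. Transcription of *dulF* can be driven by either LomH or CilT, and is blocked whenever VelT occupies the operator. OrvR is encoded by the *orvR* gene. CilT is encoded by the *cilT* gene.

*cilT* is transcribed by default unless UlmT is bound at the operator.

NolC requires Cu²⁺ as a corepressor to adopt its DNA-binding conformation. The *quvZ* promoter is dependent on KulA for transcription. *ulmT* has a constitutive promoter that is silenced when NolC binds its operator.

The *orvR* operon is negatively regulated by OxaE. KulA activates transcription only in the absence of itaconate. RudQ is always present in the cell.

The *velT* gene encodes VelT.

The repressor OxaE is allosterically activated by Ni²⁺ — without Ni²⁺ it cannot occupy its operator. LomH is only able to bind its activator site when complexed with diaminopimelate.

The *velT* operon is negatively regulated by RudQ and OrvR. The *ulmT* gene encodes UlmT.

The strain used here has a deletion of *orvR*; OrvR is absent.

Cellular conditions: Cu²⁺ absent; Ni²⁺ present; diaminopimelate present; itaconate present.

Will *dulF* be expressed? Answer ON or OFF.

RudQ is produced constitutively and is active.
OrvR is non-functional in this strain, so it has no effect.
With repressor RudQ bound, *velT* is not transcribed.
So VelT is not produced.
Diaminopimelate is present, so LomH is active.
Cu²⁺ is absent, so NolC is inactive.
With no repressor bound, *ulmT* is transcribed.
So UlmT is produced and active.
With repressor UlmT bound, *cilT* is not transcribed.
So CilT is not produced.
Activator LomH is present, so *dulF* is transcribed.

ON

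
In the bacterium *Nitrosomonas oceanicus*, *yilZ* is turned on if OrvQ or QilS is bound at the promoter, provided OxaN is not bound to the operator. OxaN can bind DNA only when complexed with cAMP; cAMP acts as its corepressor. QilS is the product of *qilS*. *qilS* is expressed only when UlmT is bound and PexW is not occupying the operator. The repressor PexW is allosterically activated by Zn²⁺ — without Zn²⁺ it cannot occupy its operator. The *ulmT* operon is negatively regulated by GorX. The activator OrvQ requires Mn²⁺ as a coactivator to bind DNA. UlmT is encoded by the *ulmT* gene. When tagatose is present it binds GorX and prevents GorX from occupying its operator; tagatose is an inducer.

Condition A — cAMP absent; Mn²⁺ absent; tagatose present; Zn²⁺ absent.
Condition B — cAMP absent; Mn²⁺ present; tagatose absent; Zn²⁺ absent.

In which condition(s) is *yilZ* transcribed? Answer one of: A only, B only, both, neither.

Condition A:
cAMP is absent, so OxaN is inactive.
Mn²⁺ is absent, so OrvQ is inactive.
Tagatose is present, so GorX is inactive.
With no repressor bound, *ulmT* is transcribed.
So UlmT is produced and active.
Zn²⁺ is absent, so PexW is inactive.
No repressor is bound and UlmT is active, so *qilS* is transcribed.
So QilS is produced and active.
Activator QilS is present, so *yilZ* is transcribed.
→ *yilZ* is ON in A.
Condition B:
cAMP is absent, so OxaN is inactive.
Mn²⁺ is present, so OrvQ is active.
Tagatose is absent, so GorX is active.
With repressor GorX bound, *ulmT* is not transcribed.
So UlmT is not produced.
Zn²⁺ is absent, so PexW is inactive.
Required activator UlmT is absent, so *qilS* is not transcribed.
So QilS is not produced.
Activator OrvQ is present, so *yilZ* is transcribed.
→ *yilZ* is ON in B.

both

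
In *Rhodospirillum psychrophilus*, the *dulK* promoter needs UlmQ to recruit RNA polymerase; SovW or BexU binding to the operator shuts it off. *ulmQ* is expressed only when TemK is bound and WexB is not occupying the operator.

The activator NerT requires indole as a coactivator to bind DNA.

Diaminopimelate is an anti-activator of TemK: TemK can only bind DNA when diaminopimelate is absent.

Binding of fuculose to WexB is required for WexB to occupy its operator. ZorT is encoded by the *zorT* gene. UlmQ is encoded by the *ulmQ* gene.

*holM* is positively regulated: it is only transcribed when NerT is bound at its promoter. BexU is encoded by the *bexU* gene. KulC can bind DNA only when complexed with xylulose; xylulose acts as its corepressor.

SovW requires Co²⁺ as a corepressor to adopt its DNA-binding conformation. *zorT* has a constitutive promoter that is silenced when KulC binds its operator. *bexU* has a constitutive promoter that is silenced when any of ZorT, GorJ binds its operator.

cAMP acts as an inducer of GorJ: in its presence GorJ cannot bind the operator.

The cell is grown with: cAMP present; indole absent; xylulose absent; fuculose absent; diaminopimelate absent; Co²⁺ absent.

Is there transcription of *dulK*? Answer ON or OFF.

ON

Co²⁺ is absent, so SovW is inactive.
Fuculose is absent, so WexB is inactive.
Diaminopimelate is absent, so TemK is active.
No repressor is bound and TemK is active, so *ulmQ* is transcribed.
So UlmQ is produced and active.
Xylulose is absent, so KulC is inactive.
With no repressor bound, *zorT* is transcribed.
So ZorT is produced and active.
cAMP is present, so GorJ is inactive.
With repressor ZorT bound, *bexU* is not transcribed.
So BexU is not produced.
No repressor is bound and UlmQ is active, so *dulK* is transcribed.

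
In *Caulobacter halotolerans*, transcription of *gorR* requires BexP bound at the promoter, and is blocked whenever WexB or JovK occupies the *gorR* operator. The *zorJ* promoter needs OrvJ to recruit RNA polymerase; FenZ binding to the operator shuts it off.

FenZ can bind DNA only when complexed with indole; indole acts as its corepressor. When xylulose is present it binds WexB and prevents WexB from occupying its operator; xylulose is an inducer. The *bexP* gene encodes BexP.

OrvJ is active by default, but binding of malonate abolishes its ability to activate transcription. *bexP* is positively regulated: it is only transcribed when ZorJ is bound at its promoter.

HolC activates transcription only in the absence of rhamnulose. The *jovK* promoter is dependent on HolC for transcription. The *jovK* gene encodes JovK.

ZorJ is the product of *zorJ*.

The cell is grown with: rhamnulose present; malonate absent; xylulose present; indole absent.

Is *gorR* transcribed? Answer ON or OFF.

Indole is absent, so FenZ is inactive.
Malonate is absent, so OrvJ is active.
No repressor is bound and OrvJ is active, so *zorJ* is transcribed.
So ZorJ is produced and active.
No repressor is bound and ZorJ is active, so *bexP* is transcribed.
So BexP is produced and active.
Xylulose is present, so WexB is inactive.
Rhamnulose is present, so HolC is inactive.
Required activator HolC is absent, so *jovK* is not transcribed.
So JovK is not produced.
No repressor is bound and BexP is active, so *gorR* is transcribed.

ON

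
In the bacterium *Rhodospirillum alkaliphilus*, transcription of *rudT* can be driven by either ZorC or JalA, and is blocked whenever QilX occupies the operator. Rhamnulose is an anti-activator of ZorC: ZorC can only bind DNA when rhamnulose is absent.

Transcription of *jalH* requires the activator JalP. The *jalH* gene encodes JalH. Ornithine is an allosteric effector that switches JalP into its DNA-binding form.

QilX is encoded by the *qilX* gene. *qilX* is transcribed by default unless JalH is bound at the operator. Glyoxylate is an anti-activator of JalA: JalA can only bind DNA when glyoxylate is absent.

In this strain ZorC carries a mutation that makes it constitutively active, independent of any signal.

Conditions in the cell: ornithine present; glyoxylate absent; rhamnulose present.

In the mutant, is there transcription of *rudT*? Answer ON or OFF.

ZorC is constitutively active in this strain.
Ornithine is present, so JalP is active.
No repressor is bound and JalP is active, so *jalH* is transcribed.
So JalH is produced and active.
With repressor JalH bound, *qilX* is not transcribed.
So QilX is not produced.
Glyoxylate is absent, so JalA is active.
Activator ZorC is present, so *rudT* is transcribed.

ON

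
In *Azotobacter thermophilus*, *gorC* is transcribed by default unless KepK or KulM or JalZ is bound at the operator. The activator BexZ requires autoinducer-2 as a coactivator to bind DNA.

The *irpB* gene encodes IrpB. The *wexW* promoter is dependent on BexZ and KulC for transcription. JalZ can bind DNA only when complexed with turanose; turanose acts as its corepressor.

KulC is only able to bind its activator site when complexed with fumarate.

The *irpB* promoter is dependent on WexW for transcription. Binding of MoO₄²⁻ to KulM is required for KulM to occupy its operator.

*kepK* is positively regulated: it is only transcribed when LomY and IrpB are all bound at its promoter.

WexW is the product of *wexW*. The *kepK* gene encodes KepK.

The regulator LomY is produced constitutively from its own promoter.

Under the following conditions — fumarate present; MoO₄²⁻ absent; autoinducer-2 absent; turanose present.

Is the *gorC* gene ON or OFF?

OFF

LomY is produced constitutively and is active.
Autoinducer-2 is absent, so BexZ is inactive.
Fumarate is present, so KulC is active.
Required activator BexZ is absent, so *wexW* is not transcribed.
So WexW is not produced.
Required activator WexW is absent, so *irpB* is not transcribed.
So IrpB is not produced.
Required activator IrpB is absent, so *kepK* is not transcribed.
So KepK is not produced.
MoO₄²⁻ is absent, so KulM is inactive.
Turanose is present, so JalZ is active.
With repressor JalZ bound, *gorC* is not transcribed.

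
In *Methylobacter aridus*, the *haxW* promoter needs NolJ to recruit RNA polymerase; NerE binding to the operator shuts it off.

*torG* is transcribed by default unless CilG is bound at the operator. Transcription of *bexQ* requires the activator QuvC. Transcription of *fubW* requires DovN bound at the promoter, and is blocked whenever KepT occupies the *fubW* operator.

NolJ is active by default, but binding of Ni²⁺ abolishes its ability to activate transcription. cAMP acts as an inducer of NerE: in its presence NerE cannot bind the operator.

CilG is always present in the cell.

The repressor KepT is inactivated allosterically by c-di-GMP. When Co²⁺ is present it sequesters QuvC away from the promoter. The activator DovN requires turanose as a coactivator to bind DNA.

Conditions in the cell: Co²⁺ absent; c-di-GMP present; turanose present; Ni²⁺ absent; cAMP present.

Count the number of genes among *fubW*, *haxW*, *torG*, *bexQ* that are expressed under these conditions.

c-di-GMP is present, so KepT is inactive.
Turanose is present, so DovN is active.
No repressor is bound and DovN is active, so *fubW* is transcribed.
→ *fubW* is ON.
cAMP is present, so NerE is inactive.
Ni²⁺ is absent, so NolJ is active.
No repressor is bound and NolJ is active, so *haxW* is transcribed.
→ *haxW* is ON.
CilG is produced constitutively and is active.
With repressor CilG bound, *torG* is not transcribed.
→ *torG* is OFF.
Co²⁺ is absent, so QuvC is active.
No repressor is bound and QuvC is active, so *bexQ* is transcribed.
→ *bexQ* is ON.
3 of the 4 genes are transcribed.

3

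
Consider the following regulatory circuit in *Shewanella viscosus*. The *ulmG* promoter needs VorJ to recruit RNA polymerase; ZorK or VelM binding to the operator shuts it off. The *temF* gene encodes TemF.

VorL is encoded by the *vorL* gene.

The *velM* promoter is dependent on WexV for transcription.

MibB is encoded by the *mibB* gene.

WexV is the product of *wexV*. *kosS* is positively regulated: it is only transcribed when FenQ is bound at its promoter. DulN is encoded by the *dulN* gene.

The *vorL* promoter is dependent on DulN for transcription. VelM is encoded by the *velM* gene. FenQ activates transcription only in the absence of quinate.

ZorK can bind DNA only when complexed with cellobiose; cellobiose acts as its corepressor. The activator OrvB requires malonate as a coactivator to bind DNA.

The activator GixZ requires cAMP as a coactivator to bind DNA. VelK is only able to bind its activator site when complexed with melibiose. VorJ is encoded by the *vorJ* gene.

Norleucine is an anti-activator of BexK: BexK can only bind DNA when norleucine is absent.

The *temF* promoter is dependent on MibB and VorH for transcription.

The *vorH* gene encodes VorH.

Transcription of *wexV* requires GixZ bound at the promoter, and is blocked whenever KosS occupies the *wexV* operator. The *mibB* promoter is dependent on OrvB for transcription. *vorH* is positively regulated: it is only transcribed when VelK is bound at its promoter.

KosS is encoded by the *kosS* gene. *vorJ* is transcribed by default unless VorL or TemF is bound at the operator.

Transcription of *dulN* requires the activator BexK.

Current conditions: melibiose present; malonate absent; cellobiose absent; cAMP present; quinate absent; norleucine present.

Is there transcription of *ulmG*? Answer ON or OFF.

Cellobiose is absent, so ZorK is inactive.
Quinate is absent, so FenQ is active.
No repressor is bound and FenQ is active, so *kosS* is transcribed.
So KosS is produced and active.
cAMP is present, so GixZ is active.
With repressor KosS bound, *wexV* is not transcribed.
So WexV is not produced.
Required activator WexV is absent, so *velM* is not transcribed.
So VelM is not produced.
Norleucine is present, so BexK is inactive.
Required activator BexK is absent, so *dulN* is not transcribed.
So DulN is not produced.
Required activator DulN is absent, so *vorL* is not transcribed.
So VorL is not produced.
Malonate is absent, so OrvB is inactive.
Required activator OrvB is absent, so *mibB* is not transcribed.
So MibB is not produced.
Melibiose is present, so VelK is active.
No repressor is bound and VelK is active, so *vorH* is transcribed.
So VorH is produced and active.
Required activator MibB is absent, so *temF* is not transcribed.
So TemF is not produced.
With no repressor bound, *vorJ* is transcribed.
So VorJ is produced and active.
No repressor is bound and VorJ is active, so *ulmG* is transcribed.

ON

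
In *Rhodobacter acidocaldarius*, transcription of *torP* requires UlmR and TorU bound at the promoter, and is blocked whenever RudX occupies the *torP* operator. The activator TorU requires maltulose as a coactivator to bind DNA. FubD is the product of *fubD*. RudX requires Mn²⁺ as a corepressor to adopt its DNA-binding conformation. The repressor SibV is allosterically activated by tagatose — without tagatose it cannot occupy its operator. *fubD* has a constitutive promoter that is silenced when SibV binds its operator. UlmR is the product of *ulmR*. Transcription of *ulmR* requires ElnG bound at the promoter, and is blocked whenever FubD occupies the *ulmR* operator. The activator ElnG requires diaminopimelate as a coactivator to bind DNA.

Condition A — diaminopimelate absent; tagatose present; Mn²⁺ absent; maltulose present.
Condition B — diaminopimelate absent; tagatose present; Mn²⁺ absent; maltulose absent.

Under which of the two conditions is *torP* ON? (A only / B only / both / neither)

Condition A:
Diaminopimelate is absent, so ElnG is inactive.
Tagatose is present, so SibV is active.
With repressor SibV bound, *fubD* is not transcribed.
So FubD is not produced.
Required activator ElnG is absent, so *ulmR* is not transcribed.
So UlmR is not produced.
Mn²⁺ is absent, so RudX is inactive.
Maltulose is present, so TorU is active.
Required activator UlmR is absent, so *torP* is not transcribed.
→ *torP* is OFF in A.
Condition B:
Diaminopimelate is absent, so ElnG is inactive.
Tagatose is present, so SibV is active.
With repressor SibV bound, *fubD* is not transcribed.
So FubD is not produced.
Required activator ElnG is absent, so *ulmR* is not transcribed.
So UlmR is not produced.
Mn²⁺ is absent, so RudX is inactive.
Maltulose is absent, so TorU is inactive.
Required activator UlmR is absent, so *torP* is not transcribed.
→ *torP* is OFF in B.

neither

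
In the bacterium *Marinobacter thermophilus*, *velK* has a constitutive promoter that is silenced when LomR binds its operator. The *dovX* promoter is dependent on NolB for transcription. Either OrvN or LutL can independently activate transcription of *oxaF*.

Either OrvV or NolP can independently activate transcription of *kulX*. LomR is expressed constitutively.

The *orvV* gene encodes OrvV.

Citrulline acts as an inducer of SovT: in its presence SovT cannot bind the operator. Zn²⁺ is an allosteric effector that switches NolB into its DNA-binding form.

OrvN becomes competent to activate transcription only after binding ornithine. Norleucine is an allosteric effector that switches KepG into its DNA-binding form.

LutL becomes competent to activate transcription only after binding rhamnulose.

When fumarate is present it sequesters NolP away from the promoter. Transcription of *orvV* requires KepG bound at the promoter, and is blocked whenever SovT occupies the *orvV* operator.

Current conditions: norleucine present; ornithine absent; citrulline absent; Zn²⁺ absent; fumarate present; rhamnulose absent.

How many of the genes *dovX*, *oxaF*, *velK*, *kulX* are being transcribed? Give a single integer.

Zn²⁺ is absent, so NolB is inactive.
Required activator NolB is absent, so *dovX* is not transcribed.
→ *dovX* is OFF.
Ornithine is absent, so OrvN is inactive.
Rhamnulose is absent, so LutL is inactive.
No activator is available at the *oxaF* promoter, so *oxaF* is not transcribed.
→ *oxaF* is OFF.
LomR is produced constitutively and is active.
With repressor LomR bound, *velK* is not transcribed.
→ *velK* is OFF.
Norleucine is present, so KepG is active.
Citrulline is absent, so SovT is active.
With repressor SovT bound, *orvV* is not transcribed.
So OrvV is not produced.
Fumarate is present, so NolP is inactive.
No activator is available at the *kulX* promoter, so *kulX* is not transcribed.
→ *kulX* is OFF.
0 of the 4 genes are transcribed.

0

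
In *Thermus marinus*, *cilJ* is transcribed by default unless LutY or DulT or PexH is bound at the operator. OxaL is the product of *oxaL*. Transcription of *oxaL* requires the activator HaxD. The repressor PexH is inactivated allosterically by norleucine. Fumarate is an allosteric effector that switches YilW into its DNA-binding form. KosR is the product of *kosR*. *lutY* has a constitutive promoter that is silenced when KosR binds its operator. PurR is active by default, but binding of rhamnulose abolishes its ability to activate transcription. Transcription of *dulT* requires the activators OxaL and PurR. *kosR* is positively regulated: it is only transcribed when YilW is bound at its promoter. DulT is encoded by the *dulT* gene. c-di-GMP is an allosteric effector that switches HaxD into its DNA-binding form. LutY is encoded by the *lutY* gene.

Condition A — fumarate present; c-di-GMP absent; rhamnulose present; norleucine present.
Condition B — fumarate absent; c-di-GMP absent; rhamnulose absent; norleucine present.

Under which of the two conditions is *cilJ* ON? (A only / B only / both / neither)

Condition A:
Fumarate is present, so YilW is active.
No repressor is bound and YilW is active, so *kosR* is transcribed.
So KosR is produced and active.
With repressor KosR bound, *lutY* is not transcribed.
So LutY is not produced.
c-di-GMP is absent, so HaxD is inactive.
Required activator HaxD is absent, so *oxaL* is not transcribed.
So OxaL is not produced.
Rhamnulose is present, so PurR is inactive.
Required activator OxaL is absent, so *dulT* is not transcribed.
So DulT is not produced.
Norleucine is present, so PexH is inactive.
With no repressor bound, *cilJ* is transcribed.
→ *cilJ* is ON in A.
Condition B:
Fumarate is absent, so YilW is inactive.
Required activator YilW is absent, so *kosR* is not transcribed.
So KosR is not produced.
With no repressor bound, *lutY* is transcribed.
So LutY is produced and active.
c-di-GMP is absent, so HaxD is inactive.
Required activator HaxD is absent, so *oxaL* is not transcribed.
So OxaL is not produced.
Rhamnulose is absent, so PurR is active.
Required activator OxaL is absent, so *dulT* is not transcribed.
So DulT is not produced.
Norleucine is present, so PexH is inactive.
With repressor LutY bound, *cilJ* is not transcribed.
→ *cilJ* is OFF in B.

A only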